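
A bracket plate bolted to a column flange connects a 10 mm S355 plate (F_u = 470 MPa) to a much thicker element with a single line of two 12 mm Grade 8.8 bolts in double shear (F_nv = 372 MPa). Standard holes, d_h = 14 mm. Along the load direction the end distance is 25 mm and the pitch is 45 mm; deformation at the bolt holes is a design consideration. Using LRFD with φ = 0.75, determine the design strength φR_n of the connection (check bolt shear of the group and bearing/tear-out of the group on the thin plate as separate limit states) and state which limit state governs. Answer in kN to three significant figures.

126 kN (bolt shear governs)

Bolt shear: A_b = π·12²/4 = 113.1 mm²; R_n = 372 × 113.1 × 2 × 2 / 1000 = 168.3 kN → 0.75 × 168.3 = 126 kN.
Bearing (1.2 l_c t F_u ≤ 2.4 d t F_u): upper limit = 2.4·12·10·470 / 1000 = 135.4 kN.
  Edge l_c = 25 − 14/2 = 18 → r_n = 101.5 kN; interior l_c = 45 − 14 = 31 → r_n = 135.4 kN.
  R_n,bearing = 1·101.5 + 1·135.4 = 236.9 kN → 0.75 × 236.9 = 178 kN.
Bolt shear governs: 126 kN.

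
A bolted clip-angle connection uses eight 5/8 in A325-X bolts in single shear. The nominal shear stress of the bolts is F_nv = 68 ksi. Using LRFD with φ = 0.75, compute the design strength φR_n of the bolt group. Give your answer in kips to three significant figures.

A_b = π × 0.625² / 4 = 0.3068 in².
R_n = F_nv · A_b · n · n_s = 68 × 0.3068 × 8 × 1 = 166.9 kips.
Design strength φR_n = 0.75 × 166.9 = 125 kips.

125 kips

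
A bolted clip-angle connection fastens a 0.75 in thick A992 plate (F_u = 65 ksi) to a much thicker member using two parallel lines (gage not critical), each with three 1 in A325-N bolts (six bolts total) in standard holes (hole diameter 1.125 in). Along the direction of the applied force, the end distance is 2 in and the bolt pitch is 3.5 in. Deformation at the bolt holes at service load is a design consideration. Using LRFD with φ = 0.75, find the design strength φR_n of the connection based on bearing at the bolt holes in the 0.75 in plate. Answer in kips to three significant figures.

Per bolt r_n = 1.2 l_c t F_u ≤ 2.4 d t F_u; upper limit = 2.4 × 1 × 0.75 × 65 = 117 kips.
Edge bolt: l_c = 2 − 1.125/2 = 1.438 in → 1.2 × 1.438 × 0.75 × 65 = 84.09 → r_n = 84.09 kips.
Interior bolts: l_c = 3.5 − 1.125 = 2.375 in → 1.2 × 2.375 × 0.75 × 65 = 138.9 → r_n = 117 kips.
R_n = 2 × 84.09 + 4 × 117 = 636.2 kips.
Design strength φR_n = 0.75 × 636.2 = 477 kips.

477 kips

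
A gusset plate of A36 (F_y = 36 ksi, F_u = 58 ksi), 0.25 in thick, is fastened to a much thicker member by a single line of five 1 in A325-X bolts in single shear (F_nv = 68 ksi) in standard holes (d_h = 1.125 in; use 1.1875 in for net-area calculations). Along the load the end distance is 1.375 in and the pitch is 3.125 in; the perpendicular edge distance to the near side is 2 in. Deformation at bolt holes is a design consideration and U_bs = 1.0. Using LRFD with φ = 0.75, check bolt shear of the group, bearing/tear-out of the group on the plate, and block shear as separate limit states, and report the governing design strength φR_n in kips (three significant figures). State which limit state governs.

Bolt shear: A_b = π·1²/4 = 0.7854 in²; R_n = 68 × 0.7854 × 5 × 1 = 267 kips → 0.75 × 267 = 200 kips.
Bearing: edge l_c = 0.8125, r_n = 14.14 kips; interior l_c = 2, r_n = 34.8 kips; R_n = 14.14 + 4·34.8 = 153.3 kips → 115 kips.
Block shear: A_gv = 3.469, A_nv = 2.133, A_nt = 0.3516 in²; R_n = min(0.6F_uA_nv, 0.6F_yA_gv) + U_bs·F_u·A_nt = 94.61 kips → 71 kips.
Block shear governs: 71 kips.

71 kips (block shear governs)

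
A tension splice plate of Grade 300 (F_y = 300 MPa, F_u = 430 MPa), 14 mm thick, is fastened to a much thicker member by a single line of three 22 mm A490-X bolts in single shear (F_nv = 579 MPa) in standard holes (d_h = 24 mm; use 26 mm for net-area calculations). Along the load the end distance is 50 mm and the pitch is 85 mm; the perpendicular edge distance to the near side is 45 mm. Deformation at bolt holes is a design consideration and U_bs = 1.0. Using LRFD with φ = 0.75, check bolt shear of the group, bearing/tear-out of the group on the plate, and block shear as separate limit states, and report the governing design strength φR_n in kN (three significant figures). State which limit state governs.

Bolt shear: A_b = π·22²/4 = 380.1 mm²; R_n = 579 × 380.1 × 3 × 1 / 1000 = 660.3 kN → 0.75 × 660.3 = 495 kN.
Bearing: edge l_c = 38, r_n = 274.5 kN; interior l_c = 61, r_n = 317.9 kN; R_n = 274.5 + 2·317.9 = 910.2 kN → 683 kN.
Block shear: A_gv = 3080, A_nv = 2170, A_nt = 448 mm²; R_n = min(0.6F_uA_nv, 0.6F_yA_gv) + U_bs·F_u·A_nt = 747 kN → 560 kN.
Bolt shear governs: 495 kN.

495 kN (bolt shear governs)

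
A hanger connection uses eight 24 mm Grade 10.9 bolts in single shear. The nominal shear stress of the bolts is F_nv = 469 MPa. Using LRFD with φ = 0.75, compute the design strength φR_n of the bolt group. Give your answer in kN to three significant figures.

1270 kN

A_b = π × 24² / 4 = 452.4 mm².
R_n = F_nv · A_b · n · n_s = 469 × 452.4 × 8 × 1 / 1000 = 1697 kN.
Design strength φR_n = 0.75 × 1697 = 1270 kN.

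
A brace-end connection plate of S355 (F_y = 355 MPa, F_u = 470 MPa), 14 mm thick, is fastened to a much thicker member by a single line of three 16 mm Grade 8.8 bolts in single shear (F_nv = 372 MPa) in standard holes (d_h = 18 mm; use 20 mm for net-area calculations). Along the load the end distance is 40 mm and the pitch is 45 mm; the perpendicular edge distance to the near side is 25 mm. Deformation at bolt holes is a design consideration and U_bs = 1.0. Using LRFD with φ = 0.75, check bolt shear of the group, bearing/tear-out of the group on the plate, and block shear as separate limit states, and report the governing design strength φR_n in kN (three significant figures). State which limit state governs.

168 kN (bolt shear governs)

Bolt shear: A_b = π·16²/4 = 201.1 mm²; R_n = 372 × 201.1 × 3 × 1 / 1000 = 224.4 kN → 0.75 × 224.4 = 168 kN.
Bearing: edge l_c = 31, r_n = 244.8 kN; interior l_c = 27, r_n = 213.2 kN; R_n = 244.8 + 2·213.2 = 671.2 kN → 503 kN.
Block shear: A_gv = 1820, A_nv = 1120, A_nt = 210 mm²; R_n = min(0.6F_uA_nv, 0.6F_yA_gv) + U_bs·F_u·A_nt = 414.5 kN → 311 kN.
Bolt shear governs: 168 kN.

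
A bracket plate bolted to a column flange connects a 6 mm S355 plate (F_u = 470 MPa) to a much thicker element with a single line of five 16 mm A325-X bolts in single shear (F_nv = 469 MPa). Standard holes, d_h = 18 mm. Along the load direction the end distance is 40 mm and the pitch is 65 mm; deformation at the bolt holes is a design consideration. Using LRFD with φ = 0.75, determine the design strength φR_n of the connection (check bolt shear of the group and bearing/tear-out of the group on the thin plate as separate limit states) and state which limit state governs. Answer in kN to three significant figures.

Bolt shear: A_b = π·16²/4 = 201.1 mm²; R_n = 469 × 201.1 × 5 × 1 / 1000 = 471.5 kN → 0.75 × 471.5 = 354 kN.
Bearing (1.2 l_c t F_u ≤ 2.4 d t F_u): upper limit = 2.4·16·6·470 / 1000 = 108.3 kN.
  Edge l_c = 40 − 18/2 = 31 → r_n = 104.9 kN; interior l_c = 65 − 18 = 47 → r_n = 108.3 kN.
  R_n,bearing = 1·104.9 + 4·108.3 = 538.1 kN → 0.75 × 538.1 = 404 kN.
Bolt shear governs: 354 kN.

354 kN (bolt shear governs)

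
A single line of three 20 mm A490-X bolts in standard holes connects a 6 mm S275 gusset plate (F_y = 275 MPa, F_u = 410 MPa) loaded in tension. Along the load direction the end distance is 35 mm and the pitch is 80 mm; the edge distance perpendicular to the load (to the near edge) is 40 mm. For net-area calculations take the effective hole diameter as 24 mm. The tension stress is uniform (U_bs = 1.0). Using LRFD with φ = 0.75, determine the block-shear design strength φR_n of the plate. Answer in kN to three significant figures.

196 kN

Shear plane L_v = 35 + 2·80 = 195 mm; A_gv = 195 × 6 = 1170 mm².
A_nv = (195 − 2.5·24) × 6 = 810 mm².
A_nt = (40 − 0.5·24) × 6 = 168 mm².
0.6 F_u A_nv = 199.3 kN; 0.6 F_y A_gv = 193.1 kN → shear yielding governs the shear term.
R_n = 193.1 + 1.0 × 410 × 168 / 1000 = 261.9 kN.
Design strength φR_n = 0.75 × 261.9 = 196 kN.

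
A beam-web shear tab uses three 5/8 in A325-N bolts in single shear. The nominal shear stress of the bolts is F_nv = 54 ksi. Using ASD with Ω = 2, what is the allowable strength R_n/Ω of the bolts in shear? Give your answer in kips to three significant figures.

24.9 kips

A_b = π × 0.625² / 4 = 0.3068 in².
R_n = F_nv · A_b · n · n_s = 54 × 0.3068 × 3 × 1 = 49.7 kips.
Allowable strength R_n/Ω = 49.7 / 2 = 24.9 kips.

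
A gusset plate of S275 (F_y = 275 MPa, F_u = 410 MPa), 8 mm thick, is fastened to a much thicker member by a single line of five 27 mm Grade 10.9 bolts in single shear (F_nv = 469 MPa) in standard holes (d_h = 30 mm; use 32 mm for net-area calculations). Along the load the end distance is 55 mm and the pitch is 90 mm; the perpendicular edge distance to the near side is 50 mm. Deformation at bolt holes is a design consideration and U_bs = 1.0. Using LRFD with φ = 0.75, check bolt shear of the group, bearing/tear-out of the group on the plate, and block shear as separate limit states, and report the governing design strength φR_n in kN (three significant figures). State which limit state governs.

Bolt shear: A_b = π·27²/4 = 572.6 mm²; R_n = 469 × 572.6 × 5 × 1 / 1000 = 1343 kN → 0.75 × 1343 = 1010 kN.
Bearing: edge l_c = 40, r_n = 157.4 kN; interior l_c = 60, r_n = 212.5 kN; R_n = 157.4 + 4·212.5 = 1008 kN → 756 kN.
Block shear: A_gv = 3320, A_nv = 2168, A_nt = 272 mm²; R_n = min(0.6F_uA_nv, 0.6F_yA_gv) + U_bs·F_u·A_nt = 644.8 kN → 484 kN.
Block shear governs: 484 kN.

484 kN (block shear governs)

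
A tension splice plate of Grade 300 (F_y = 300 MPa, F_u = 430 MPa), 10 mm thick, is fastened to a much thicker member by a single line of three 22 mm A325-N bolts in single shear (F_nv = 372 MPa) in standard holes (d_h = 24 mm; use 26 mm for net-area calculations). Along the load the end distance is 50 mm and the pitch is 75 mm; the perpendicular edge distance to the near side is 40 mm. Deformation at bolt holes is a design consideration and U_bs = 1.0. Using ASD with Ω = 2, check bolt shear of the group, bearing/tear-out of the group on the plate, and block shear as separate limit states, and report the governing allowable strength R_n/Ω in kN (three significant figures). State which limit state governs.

212 kN (bolt shear governs)

Bolt shear: A_b = π·22²/4 = 380.1 mm²; R_n = 372 × 380.1 × 3 × 1 / 1000 = 424.2 kN → 424.2 / 2 = 212 kN.
Bearing: edge l_c = 38, r_n = 196.1 kN; interior l_c = 51, r_n = 227 kN; R_n = 196.1 + 2·227 = 650.2 kN → 325 kN.
Block shear: A_gv = 2000, A_nv = 1350, A_nt = 270 mm²; R_n = min(0.6F_uA_nv, 0.6F_yA_gv) + U_bs·F_u·A_nt = 464.4 kN → 232 kN.
Bolt shear governs: 212 kN.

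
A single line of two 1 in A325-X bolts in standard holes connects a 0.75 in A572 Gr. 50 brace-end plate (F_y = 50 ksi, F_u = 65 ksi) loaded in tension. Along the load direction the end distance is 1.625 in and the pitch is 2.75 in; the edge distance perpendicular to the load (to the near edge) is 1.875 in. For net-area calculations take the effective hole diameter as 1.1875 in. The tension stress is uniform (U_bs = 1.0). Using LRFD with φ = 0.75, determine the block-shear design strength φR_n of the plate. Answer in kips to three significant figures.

Shear plane L_v = 1.625 + 1·2.75 = 4.375 in; A_gv = 4.375 × 0.75 = 3.281 in².
A_nv = (4.375 − 1.5·1.1875) × 0.75 = 1.945 in².
A_nt = (1.875 − 0.5·1.1875) × 0.75 = 0.9609 in².
0.6 F_u A_nv = 75.87 kips; 0.6 F_y A_gv = 98.44 kips → shear rupture governs the shear term.
R_n = 75.87 + 1.0 × 65 × 0.9609 = 138.3 kips.
Design strength φR_n = 0.75 × 138.3 = 104 kips.

104 kips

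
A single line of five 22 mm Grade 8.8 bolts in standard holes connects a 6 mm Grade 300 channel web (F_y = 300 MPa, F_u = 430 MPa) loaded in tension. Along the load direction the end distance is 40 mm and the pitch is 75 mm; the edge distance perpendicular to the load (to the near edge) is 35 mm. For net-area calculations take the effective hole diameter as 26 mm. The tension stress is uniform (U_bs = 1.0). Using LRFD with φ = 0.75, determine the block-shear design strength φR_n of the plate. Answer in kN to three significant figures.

301 kN

Shear plane L_v = 40 + 4·75 = 340 mm; A_gv = 340 × 6 = 2040 mm².
A_nv = (340 − 4.5·26) × 6 = 1338 mm².
A_nt = (35 − 0.5·26) × 6 = 132 mm².
0.6 F_u A_nv = 345.2 kN; 0.6 F_y A_gv = 367.2 kN → shear rupture governs the shear term.
R_n = 345.2 + 1.0 × 430 × 132 / 1000 = 402 kN.
Design strength φR_n = 0.75 × 402 = 301 kN.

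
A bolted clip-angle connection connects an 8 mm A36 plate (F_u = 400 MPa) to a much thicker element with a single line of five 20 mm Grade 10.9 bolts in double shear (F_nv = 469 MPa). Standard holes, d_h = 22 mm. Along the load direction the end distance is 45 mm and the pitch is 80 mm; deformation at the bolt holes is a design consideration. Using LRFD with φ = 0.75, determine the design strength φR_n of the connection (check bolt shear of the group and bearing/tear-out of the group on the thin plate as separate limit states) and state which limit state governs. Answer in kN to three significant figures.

559 kN (bearing governs)

Bolt shear: A_b = π·20²/4 = 314.2 mm²; R_n = 469 × 314.2 × 5 × 2 / 1000 = 1473 kN → 0.75 × 1473 = 1110 kN.
Bearing (1.2 l_c t F_u ≤ 2.4 d t F_u): upper limit = 2.4·20·8·400 / 1000 = 153.6 kN.
  Edge l_c = 45 − 22/2 = 34 → r_n = 130.6 kN; interior l_c = 80 − 22 = 58 → r_n = 153.6 kN.
  R_n,bearing = 1·130.6 + 4·153.6 = 745 kN → 0.75 × 745 = 559 kN.
Bearing governs: 559 kN.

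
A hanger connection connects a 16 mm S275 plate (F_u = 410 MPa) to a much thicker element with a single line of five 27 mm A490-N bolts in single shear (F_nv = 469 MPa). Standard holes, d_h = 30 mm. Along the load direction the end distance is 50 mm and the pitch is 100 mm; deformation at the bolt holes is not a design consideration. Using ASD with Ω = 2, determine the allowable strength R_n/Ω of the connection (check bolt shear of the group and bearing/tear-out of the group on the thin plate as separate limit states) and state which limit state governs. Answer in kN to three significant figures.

671 kN (bolt shear governs)

Bolt shear: A_b = π·27²/4 = 572.6 mm²; R_n = 469 × 572.6 × 5 × 1 / 1000 = 1343 kN → 1343 / 2 = 671 kN.
Bearing (1.5 l_c t F_u ≤ 3.0 d t F_u): upper limit = 3.0·27·16·410 / 1000 = 531.4 kN.
  Edge l_c = 50 − 30/2 = 35 → r_n = 344.4 kN; interior l_c = 100 − 30 = 70 → r_n = 531.4 kN.
  R_n,bearing = 1·344.4 + 4·531.4 = 2470 kN → 2470 / 2 = 1230 kN.
Bolt shear governs: 671 kN.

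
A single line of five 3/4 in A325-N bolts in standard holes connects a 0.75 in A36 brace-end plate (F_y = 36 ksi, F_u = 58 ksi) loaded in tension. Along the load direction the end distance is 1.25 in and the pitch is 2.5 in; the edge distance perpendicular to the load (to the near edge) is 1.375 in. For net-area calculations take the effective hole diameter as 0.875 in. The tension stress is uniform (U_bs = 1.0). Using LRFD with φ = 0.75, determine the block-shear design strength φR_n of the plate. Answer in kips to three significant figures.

Shear plane L_v = 1.25 + 4·2.5 = 11.25 in; A_gv = 11.25 × 0.75 = 8.438 in².
A_nv = (11.25 − 4.5·0.875) × 0.75 = 5.484 in².
A_nt = (1.375 − 0.5·0.875) × 0.75 = 0.7031 in².
0.6 F_u A_nv = 190.9 kips; 0.6 F_y A_gv = 182.2 kips → shear yielding governs the shear term.
R_n = 182.2 + 1.0 × 58 × 0.7031 = 223 kips.
Design strength φR_n = 0.75 × 223 = 167 kips.

167 kips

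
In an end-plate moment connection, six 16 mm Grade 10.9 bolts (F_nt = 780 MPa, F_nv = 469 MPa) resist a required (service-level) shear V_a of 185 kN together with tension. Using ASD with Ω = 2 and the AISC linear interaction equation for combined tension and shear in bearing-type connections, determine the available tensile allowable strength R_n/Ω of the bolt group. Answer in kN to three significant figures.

304 kN

A_b = π·16²/4 = 201.1 mm²; f_rv = 185 × 1000 / (6 × 201.1) = 153.4 MPa.
F'_nt = 1.3 F_nt − (Ω F_nt / F_nv) f_rv = 1.3·780 − (2·780/469)·153.4 = 503.9 MPa, capped at F_nt → F'_nt = 503.9 MPa.
R_n = F'_nt · A_b · n = 503.9 × 201.1 × 6 / 1000 = 607.9 kN.
Allowable strength R_n/Ω = 607.9 / 2 = 304 kN.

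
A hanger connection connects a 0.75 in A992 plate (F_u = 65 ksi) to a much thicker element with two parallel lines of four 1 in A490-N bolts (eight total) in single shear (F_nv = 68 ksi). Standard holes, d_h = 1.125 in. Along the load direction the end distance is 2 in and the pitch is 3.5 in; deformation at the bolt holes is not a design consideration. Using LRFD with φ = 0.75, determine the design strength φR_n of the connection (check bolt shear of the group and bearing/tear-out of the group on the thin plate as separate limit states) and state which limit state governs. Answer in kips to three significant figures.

320 kips (bolt shear governs)

Bolt shear: A_b = π·1²/4 = 0.7854 in²; R_n = 68 × 0.7854 × 8 × 1 = 427.3 kips → 0.75 × 427.3 = 320 kips.
Bearing (1.5 l_c t F_u ≤ 3.0 d t F_u): upper limit = 3.0·1·0.75·65 = 146.2 kips.
  Edge l_c = 2 − 1.125/2 = 1.438 → r_n = 105.1 kips; interior l_c = 3.5 − 1.125 = 2.375 → r_n = 146.2 kips.
  R_n,bearing = 2·105.1 + 6·146.2 = 1088 kips → 0.75 × 1088 = 816 kips.
Bolt shear governs: 320 kips.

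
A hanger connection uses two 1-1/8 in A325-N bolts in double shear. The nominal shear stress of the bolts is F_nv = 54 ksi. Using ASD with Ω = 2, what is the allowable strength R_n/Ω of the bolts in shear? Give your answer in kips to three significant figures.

A_b = π × 1.125² / 4 = 0.994 in².
R_n = F_nv · A_b · n · n_s = 54 × 0.994 × 2 × 2 = 214.7 kips.
Allowable strength R_n/Ω = 214.7 / 2 = 107 kips.

107 kips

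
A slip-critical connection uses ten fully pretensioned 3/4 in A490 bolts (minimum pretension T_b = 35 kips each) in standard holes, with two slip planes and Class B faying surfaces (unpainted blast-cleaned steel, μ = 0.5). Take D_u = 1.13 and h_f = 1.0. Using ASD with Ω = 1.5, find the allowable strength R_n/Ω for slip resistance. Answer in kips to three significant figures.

264 kips

R_n = μ · D_u · h_f · T_b · n_s · n_b = 0.5 × 1.13 × 1.0 × 35 × 2 × 10 = 395.5 kips.
Allowable strength R_n/Ω = 395.5 / 1.5 = 264 kips.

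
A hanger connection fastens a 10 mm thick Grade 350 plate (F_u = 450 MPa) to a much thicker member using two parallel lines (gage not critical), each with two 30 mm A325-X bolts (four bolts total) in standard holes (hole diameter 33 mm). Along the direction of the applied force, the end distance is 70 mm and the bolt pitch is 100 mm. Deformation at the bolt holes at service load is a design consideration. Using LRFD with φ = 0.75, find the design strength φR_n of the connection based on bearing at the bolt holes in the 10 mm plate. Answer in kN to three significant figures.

Per bolt r_n = 1.2 l_c t F_u ≤ 2.4 d t F_u; upper limit = 2.4 × 30 × 10 × 450 / 1000 = 324 kN.
Edge bolt: l_c = 70 − 33/2 = 53.5 mm → 1.2 × 53.5 × 10 × 450 / 1000 = 288.9 → r_n = 288.9 kN.
Interior bolts: l_c = 100 − 33 = 67 mm → 1.2 × 67 × 10 × 450 / 1000 = 361.8 → r_n = 324 kN.
R_n = 2 × 288.9 + 2 × 324 = 1226 kN.
Design strength φR_n = 0.75 × 1226 = 919 kN.

919 kN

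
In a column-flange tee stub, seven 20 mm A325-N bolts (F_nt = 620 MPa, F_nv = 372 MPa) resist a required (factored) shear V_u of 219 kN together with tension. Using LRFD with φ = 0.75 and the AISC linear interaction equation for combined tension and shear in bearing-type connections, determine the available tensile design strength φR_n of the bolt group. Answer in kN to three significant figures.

A_b = π·20²/4 = 314.2 mm²; f_rv = 219 × 1000 / (7 × 314.2) = 99.59 MPa.
F'_nt = 1.3 F_nt − (F_nt / φF_nv) f_rv = 1.3·620 − (620/(0.75·372))·99.59 = 584.7 MPa, capped at F_nt → F'_nt = 584.7 MPa.
R_n = F'_nt · A_b · n = 584.7 × 314.2 × 7 / 1000 = 1286 kN.
Design strength φR_n = 0.75 × 1286 = 964 kN.

964 kN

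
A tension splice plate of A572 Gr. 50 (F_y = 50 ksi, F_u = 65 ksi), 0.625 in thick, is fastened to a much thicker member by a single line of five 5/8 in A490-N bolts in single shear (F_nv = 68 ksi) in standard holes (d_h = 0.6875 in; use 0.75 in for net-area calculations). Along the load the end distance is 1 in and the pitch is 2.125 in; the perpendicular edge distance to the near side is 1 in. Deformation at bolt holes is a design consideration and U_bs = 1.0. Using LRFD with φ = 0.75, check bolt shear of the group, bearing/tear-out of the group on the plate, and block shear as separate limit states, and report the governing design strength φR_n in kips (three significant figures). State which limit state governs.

78.2 kips (bolt shear governs)

Bolt shear: A_b = π·0.625²/4 = 0.3068 in²; R_n = 68 × 0.3068 × 5 × 1 = 104.3 kips → 0.75 × 104.3 = 78.2 kips.
Bearing: edge l_c = 0.6562, r_n = 31.99 kips; interior l_c = 1.438, r_n = 60.94 kips; R_n = 31.99 + 4·60.94 = 275.7 kips → 207 kips.
Block shear: A_gv = 5.938, A_nv = 3.828, A_nt = 0.3906 in²; R_n = min(0.6F_uA_nv, 0.6F_yA_gv) + U_bs·F_u·A_nt = 174.7 kips → 131 kips.
Bolt shear governs: 78.2 kips.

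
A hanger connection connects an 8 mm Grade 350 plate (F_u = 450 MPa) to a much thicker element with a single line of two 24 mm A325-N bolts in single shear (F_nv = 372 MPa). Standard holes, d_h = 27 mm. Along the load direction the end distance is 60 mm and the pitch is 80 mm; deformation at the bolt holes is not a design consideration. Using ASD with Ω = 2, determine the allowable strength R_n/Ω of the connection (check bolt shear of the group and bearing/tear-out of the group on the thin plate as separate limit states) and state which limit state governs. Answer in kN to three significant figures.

168 kN (bolt shear governs)

Bolt shear: A_b = π·24²/4 = 452.4 mm²; R_n = 372 × 452.4 × 2 × 1 / 1000 = 336.6 kN → 336.6 / 2 = 168 kN.
Bearing (1.5 l_c t F_u ≤ 3.0 d t F_u): upper limit = 3.0·24·8·450 / 1000 = 259.2 kN.
  Edge l_c = 60 − 27/2 = 46.5 → r_n = 251.1 kN; interior l_c = 80 − 27 = 53 → r_n = 259.2 kN.
  R_n,bearing = 1·251.1 + 1·259.2 = 510.3 kN → 510.3 / 2 = 255 kN.
Bolt shear governs: 168 kN.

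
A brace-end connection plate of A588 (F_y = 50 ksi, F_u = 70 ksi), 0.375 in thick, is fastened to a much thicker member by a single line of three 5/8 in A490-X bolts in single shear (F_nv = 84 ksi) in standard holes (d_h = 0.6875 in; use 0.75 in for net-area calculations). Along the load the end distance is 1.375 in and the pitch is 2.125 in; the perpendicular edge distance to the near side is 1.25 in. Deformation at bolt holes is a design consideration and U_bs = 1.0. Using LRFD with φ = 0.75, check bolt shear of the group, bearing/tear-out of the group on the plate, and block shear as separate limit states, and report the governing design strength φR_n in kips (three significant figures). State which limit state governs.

58 kips (bolt shear governs)

Bolt shear: A_b = π·0.625²/4 = 0.3068 in²; R_n = 84 × 0.3068 × 3 × 1 = 77.31 kips → 0.75 × 77.31 = 58 kips.
Bearing: edge l_c = 1.031, r_n = 32.48 kips; interior l_c = 1.438, r_n = 39.38 kips; R_n = 32.48 + 2·39.38 = 111.2 kips → 83.4 kips.
Block shear: A_gv = 2.109, A_nv = 1.406, A_nt = 0.3281 in²; R_n = min(0.6F_uA_nv, 0.6F_yA_gv) + U_bs·F_u·A_nt = 82.03 kips → 61.5 kips.
Bolt shear governs: 58 kips.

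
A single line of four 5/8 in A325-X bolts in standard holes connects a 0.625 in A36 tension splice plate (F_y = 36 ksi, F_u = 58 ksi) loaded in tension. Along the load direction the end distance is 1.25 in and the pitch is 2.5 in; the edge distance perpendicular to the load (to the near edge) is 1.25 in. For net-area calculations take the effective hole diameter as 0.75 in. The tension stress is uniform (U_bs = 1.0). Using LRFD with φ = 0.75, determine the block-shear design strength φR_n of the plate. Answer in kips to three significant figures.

Shear plane L_v = 1.25 + 3·2.5 = 8.75 in; A_gv = 8.75 × 0.625 = 5.469 in².
A_nv = (8.75 − 3.5·0.75) × 0.625 = 3.828 in².
A_nt = (1.25 − 0.5·0.75) × 0.625 = 0.5469 in².
0.6 F_u A_nv = 133.2 kips; 0.6 F_y A_gv = 118.1 kips → shear yielding governs the shear term.
R_n = 118.1 + 1.0 × 58 × 0.5469 = 149.8 kips.
Design strength φR_n = 0.75 × 149.8 = 112 kips.

112 kips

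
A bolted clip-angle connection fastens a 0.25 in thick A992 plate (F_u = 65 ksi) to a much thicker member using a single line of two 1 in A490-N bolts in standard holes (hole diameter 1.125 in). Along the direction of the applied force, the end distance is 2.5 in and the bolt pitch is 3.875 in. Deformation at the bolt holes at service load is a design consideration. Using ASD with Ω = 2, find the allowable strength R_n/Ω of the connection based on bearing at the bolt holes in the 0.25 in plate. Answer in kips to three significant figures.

38.4 kips

Per bolt r_n = 1.2 l_c t F_u ≤ 2.4 d t F_u; upper limit = 2.4 × 1 × 0.25 × 65 = 39 kips.
Edge bolt: l_c = 2.5 − 1.125/2 = 1.938 in → 1.2 × 1.938 × 0.25 × 65 = 37.78 → r_n = 37.78 kips.
Interior bolts: l_c = 3.875 − 1.125 = 2.75 in → 1.2 × 2.75 × 0.25 × 65 = 53.62 → r_n = 39 kips.
R_n = 1 × 37.78 + 1 × 39 = 76.78 kips.
Allowable strength R_n/Ω = 76.78 / 2 = 38.4 kips.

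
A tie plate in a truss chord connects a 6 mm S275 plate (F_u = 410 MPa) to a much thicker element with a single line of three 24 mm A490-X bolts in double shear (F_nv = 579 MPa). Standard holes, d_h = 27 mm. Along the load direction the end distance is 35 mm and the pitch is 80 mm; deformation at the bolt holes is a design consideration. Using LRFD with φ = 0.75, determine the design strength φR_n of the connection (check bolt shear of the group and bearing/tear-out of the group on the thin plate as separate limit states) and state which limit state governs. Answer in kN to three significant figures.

Bolt shear: A_b = π·24²/4 = 452.4 mm²; R_n = 579 × 452.4 × 3 × 2 / 1000 = 1572 kN → 0.75 × 1572 = 1180 kN.
Bearing (1.2 l_c t F_u ≤ 2.4 d t F_u): upper limit = 2.4·24·6·410 / 1000 = 141.7 kN.
  Edge l_c = 35 − 27/2 = 21.5 → r_n = 63.47 kN; interior l_c = 80 − 27 = 53 → r_n = 141.7 kN.
  R_n,bearing = 1·63.47 + 2·141.7 = 346.9 kN → 0.75 × 346.9 = 260 kN.
Bearing governs: 260 kN.

260 kN (bearing governs)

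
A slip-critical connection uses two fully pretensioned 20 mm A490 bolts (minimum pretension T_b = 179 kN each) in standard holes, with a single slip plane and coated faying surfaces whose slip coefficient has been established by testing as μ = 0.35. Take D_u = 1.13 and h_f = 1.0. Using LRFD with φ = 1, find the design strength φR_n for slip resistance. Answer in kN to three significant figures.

R_n = μ · D_u · h_f · T_b · n_s · n_b = 0.35 × 1.13 × 1.0 × 179 × 1 × 2 = 141.6 kN.
Design strength φR_n = 1 × 141.6 = 142 kN.

142 kN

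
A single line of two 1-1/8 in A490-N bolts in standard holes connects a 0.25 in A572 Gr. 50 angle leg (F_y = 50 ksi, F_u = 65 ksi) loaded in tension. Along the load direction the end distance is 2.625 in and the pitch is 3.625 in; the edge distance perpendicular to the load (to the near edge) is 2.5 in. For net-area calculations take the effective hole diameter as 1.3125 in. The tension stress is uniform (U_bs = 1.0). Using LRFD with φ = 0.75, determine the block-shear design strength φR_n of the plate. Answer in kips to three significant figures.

53.8 kips

Shear plane L_v = 2.625 + 1·3.625 = 6.25 in; A_gv = 6.25 × 0.25 = 1.562 in².
A_nv = (6.25 − 1.5·1.3125) × 0.25 = 1.07 in².
A_nt = (2.5 − 0.5·1.3125) × 0.25 = 0.4609 in².
0.6 F_u A_nv = 41.74 kips; 0.6 F_y A_gv = 46.88 kips → shear rupture governs the shear term.
R_n = 41.74 + 1.0 × 65 × 0.4609 = 71.7 kips.
Design strength φR_n = 0.75 × 71.7 = 53.8 kips.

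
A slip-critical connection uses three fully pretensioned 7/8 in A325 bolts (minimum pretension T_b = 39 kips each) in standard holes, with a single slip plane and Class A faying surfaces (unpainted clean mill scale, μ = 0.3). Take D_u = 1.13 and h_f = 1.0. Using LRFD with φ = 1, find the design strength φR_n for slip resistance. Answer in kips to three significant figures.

39.7 kips

R_n = μ · D_u · h_f · T_b · n_s · n_b = 0.3 × 1.13 × 1.0 × 39 × 1 × 3 = 39.66 kips.
Design strength φR_n = 1 × 39.66 = 39.7 kips.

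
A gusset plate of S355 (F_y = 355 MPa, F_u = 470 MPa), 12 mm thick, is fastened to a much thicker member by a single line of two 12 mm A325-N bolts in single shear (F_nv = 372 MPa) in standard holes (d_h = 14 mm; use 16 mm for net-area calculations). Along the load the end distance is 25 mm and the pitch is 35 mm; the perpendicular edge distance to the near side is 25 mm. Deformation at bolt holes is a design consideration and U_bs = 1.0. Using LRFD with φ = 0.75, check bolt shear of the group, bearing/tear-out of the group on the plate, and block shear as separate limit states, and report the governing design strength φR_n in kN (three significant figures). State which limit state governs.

Bolt shear: A_b = π·12²/4 = 113.1 mm²; R_n = 372 × 113.1 × 2 × 1 / 1000 = 84.14 kN → 0.75 × 84.14 = 63.1 kN.
Bearing: edge l_c = 18, r_n = 121.8 kN; interior l_c = 21, r_n = 142.1 kN; R_n = 121.8 + 1·142.1 = 264 kN → 198 kN.
Block shear: A_gv = 720, A_nv = 432, A_nt = 204 mm²; R_n = min(0.6F_uA_nv, 0.6F_yA_gv) + U_bs·F_u·A_nt = 217.7 kN → 163 kN.
Bolt shear governs: 63.1 kN.

63.1 kN (bolt shear governs)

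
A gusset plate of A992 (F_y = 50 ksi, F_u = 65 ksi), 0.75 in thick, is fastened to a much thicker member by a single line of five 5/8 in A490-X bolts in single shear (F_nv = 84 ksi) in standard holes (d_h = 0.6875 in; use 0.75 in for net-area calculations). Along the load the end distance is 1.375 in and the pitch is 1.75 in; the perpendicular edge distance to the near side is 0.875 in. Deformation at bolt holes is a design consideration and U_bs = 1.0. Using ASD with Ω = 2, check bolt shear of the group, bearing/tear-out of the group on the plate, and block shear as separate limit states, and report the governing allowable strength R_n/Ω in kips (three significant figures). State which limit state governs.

Bolt shear: A_b = π·0.625²/4 = 0.3068 in²; R_n = 84 × 0.3068 × 5 × 1 = 128.9 kips → 128.9 / 2 = 64.4 kips.
Bearing: edge l_c = 1.031, r_n = 60.33 kips; interior l_c = 1.062, r_n = 62.16 kips; R_n = 60.33 + 4·62.16 = 309 kips → 154 kips.
Block shear: A_gv = 6.281, A_nv = 3.75, A_nt = 0.375 in²; R_n = min(0.6F_uA_nv, 0.6F_yA_gv) + U_bs·F_u·A_nt = 170.6 kips → 85.3 kips.
Bolt shear governs: 64.4 kips.

64.4 kips (bolt shear governs)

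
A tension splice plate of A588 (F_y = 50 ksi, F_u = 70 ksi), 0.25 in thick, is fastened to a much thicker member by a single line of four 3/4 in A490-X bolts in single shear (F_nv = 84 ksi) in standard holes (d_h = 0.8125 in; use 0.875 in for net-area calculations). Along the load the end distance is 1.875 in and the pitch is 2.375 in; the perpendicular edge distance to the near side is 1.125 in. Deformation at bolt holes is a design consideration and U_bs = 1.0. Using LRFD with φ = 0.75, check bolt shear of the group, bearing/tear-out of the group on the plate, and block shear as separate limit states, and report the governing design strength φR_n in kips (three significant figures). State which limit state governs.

Bolt shear: A_b = π·0.75²/4 = 0.4418 in²; R_n = 84 × 0.4418 × 4 × 1 = 148.4 kips → 0.75 × 148.4 = 111 kips.
Bearing: edge l_c = 1.469, r_n = 30.84 kips; interior l_c = 1.562, r_n = 31.5 kips; R_n = 30.84 + 3·31.5 = 125.3 kips → 94 kips.
Block shear: A_gv = 2.25, A_nv = 1.484, A_nt = 0.1719 in²; R_n = min(0.6F_uA_nv, 0.6F_yA_gv) + U_bs·F_u·A_nt = 74.38 kips → 55.8 kips.
Block shear governs: 55.8 kips.

55.8 kips (block shear governs)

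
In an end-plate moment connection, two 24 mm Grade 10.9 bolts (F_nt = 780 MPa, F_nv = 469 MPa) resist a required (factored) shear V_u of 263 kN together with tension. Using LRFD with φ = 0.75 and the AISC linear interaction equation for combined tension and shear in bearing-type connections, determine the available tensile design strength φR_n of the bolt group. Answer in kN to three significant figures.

A_b = π·24²/4 = 452.4 mm²; f_rv = 263 × 1000 / (2 × 452.4) = 290.7 MPa.
F'_nt = 1.3 F_nt − (F_nt / φF_nv) f_rv = 1.3·780 − (780/(0.75·469))·290.7 = 369.4 MPa, capped at F_nt → F'_nt = 369.4 MPa.
R_n = F'_nt · A_b · n = 369.4 × 452.4 × 2 / 1000 = 334.2 kN.
Design strength φR_n = 0.75 × 334.2 = 251 kN.

251 kN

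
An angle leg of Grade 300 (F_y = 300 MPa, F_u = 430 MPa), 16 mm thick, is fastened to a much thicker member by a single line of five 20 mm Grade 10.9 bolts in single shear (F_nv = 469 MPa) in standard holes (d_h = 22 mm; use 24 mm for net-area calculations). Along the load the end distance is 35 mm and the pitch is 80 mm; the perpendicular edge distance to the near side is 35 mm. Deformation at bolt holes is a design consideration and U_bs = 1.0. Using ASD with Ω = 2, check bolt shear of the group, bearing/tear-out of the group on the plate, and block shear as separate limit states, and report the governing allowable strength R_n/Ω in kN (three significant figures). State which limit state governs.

Bolt shear: A_b = π·20²/4 = 314.2 mm²; R_n = 469 × 314.2 × 5 × 1 / 1000 = 736.7 kN → 736.7 / 2 = 368 kN.
Bearing: edge l_c = 24, r_n = 198.1 kN; interior l_c = 58, r_n = 330.2 kN; R_n = 198.1 + 4·330.2 = 1519 kN → 760 kN.
Block shear: A_gv = 5680, A_nv = 3952, A_nt = 368 mm²; R_n = min(0.6F_uA_nv, 0.6F_yA_gv) + U_bs·F_u·A_nt = 1178 kN → 589 kN.
Bolt shear governs: 368 kN.

368 kN (bolt shear governs)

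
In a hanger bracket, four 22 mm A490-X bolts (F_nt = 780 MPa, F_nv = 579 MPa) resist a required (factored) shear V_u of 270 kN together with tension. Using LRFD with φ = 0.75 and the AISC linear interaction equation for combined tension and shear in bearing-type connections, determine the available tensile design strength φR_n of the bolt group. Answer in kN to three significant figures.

793 kN

A_b = π·22²/4 = 380.1 mm²; f_rv = 270 × 1000 / (4 × 380.1) = 177.6 MPa.
F'_nt = 1.3 F_nt − (F_nt / φF_nv) f_rv = 1.3·780 − (780/(0.75·579))·177.6 = 695 MPa, capped at F_nt → F'_nt = 695 MPa.
R_n = F'_nt · A_b · n = 695 × 380.1 × 4 / 1000 = 1057 kN.
Design strength φR_n = 0.75 × 1057 = 793 kN.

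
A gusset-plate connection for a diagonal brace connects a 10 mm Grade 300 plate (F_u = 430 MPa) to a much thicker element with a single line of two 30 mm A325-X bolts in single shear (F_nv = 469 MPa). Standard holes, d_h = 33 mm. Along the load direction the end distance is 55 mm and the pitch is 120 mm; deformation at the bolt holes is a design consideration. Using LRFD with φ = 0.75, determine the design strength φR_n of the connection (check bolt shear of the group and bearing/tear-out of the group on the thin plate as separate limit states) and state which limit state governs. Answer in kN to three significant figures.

Bolt shear: A_b = π·30²/4 = 706.9 mm²; R_n = 469 × 706.9 × 2 × 1 / 1000 = 663 kN → 0.75 × 663 = 497 kN.
Bearing (1.2 l_c t F_u ≤ 2.4 d t F_u): upper limit = 2.4·30·10·430 / 1000 = 309.6 kN.
  Edge l_c = 55 − 33/2 = 38.5 → r_n = 198.7 kN; interior l_c = 120 − 33 = 87 → r_n = 309.6 kN.
  R_n,bearing = 1·198.7 + 1·309.6 = 508.3 kN → 0.75 × 508.3 = 381 kN.
Bearing governs: 381 kN.

381 kN (bearing governs)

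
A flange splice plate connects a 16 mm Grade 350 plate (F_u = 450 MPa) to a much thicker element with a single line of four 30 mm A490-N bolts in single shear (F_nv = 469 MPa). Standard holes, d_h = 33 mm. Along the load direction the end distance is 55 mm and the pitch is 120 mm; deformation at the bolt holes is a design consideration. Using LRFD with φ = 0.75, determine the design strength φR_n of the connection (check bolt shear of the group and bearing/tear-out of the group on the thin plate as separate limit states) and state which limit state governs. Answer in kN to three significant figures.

Bolt shear: A_b = π·30²/4 = 706.9 mm²; R_n = 469 × 706.9 × 4 × 1 / 1000 = 1326 kN → 0.75 × 1326 = 995 kN.
Bearing (1.2 l_c t F_u ≤ 2.4 d t F_u): upper limit = 2.4·30·16·450 / 1000 = 518.4 kN.
  Edge l_c = 55 − 33/2 = 38.5 → r_n = 332.6 kN; interior l_c = 120 − 33 = 87 → r_n = 518.4 kN.
  R_n,bearing = 1·332.6 + 3·518.4 = 1888 kN → 0.75 × 1888 = 1420 kN.
Bolt shear governs: 995 kN.

995 kN (bolt shear governs)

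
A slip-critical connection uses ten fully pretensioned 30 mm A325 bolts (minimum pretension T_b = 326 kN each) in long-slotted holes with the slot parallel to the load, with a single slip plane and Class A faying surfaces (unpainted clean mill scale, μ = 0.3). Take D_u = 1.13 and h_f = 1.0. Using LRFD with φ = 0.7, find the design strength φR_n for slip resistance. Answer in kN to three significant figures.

R_n = μ · D_u · h_f · T_b · n_s · n_b = 0.3 × 1.13 × 1.0 × 326 × 1 × 10 = 1105 kN.
Design strength φR_n = 0.7 × 1105 = 774 kN.

774 kN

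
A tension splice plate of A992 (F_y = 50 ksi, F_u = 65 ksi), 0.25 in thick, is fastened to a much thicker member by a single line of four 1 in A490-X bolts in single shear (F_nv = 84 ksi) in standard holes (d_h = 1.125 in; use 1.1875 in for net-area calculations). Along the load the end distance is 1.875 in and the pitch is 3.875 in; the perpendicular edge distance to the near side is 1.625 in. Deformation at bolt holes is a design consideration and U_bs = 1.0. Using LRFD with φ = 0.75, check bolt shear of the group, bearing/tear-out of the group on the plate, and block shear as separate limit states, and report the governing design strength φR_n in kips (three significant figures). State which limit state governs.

Bolt shear: A_b = π·1²/4 = 0.7854 in²; R_n = 84 × 0.7854 × 4 × 1 = 263.9 kips → 0.75 × 263.9 = 198 kips.
Bearing: edge l_c = 1.312, r_n = 25.59 kips; interior l_c = 2.75, r_n = 39 kips; R_n = 25.59 + 3·39 = 142.6 kips → 107 kips.
Block shear: A_gv = 3.375, A_nv = 2.336, A_nt = 0.2578 in²; R_n = min(0.6F_uA_nv, 0.6F_yA_gv) + U_bs·F_u·A_nt = 107.9 kips → 80.9 kips.
Block shear governs: 80.9 kips.

80.9 kips (block shear governs)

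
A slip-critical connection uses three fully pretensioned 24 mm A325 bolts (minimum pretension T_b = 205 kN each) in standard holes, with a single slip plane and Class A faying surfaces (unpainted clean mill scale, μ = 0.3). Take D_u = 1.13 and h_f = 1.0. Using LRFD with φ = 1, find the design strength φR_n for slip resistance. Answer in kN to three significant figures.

R_n = μ · D_u · h_f · T_b · n_s · n_b = 0.3 × 1.13 × 1.0 × 205 × 1 × 3 = 208.5 kN.
Design strength φR_n = 1 × 208.5 = 208 kN.

208 kN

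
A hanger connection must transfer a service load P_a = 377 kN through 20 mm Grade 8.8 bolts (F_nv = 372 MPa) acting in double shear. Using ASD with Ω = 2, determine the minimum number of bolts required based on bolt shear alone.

4 bolts

A_b = π·20²/4 = 314.2 mm².
Per-bolt allowable strength R_n/Ω = 372 × 314.2 × 2 / 1000 / 2 = 116.9 kN.
n ≥ 377 / 116.9 = 3.226 → use 4 bolts.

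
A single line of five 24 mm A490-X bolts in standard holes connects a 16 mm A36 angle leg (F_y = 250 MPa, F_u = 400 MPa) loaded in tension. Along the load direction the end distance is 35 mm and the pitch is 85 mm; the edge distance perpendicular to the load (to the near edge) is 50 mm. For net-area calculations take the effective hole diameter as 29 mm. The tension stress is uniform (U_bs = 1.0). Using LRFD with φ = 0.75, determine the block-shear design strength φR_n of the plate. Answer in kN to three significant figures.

Shear plane L_v = 35 + 4·85 = 375 mm; A_gv = 375 × 16 = 6000 mm².
A_nv = (375 − 4.5·29) × 16 = 3912 mm².
A_nt = (50 − 0.5·29) × 16 = 568 mm².
0.6 F_u A_nv = 938.9 kN; 0.6 F_y A_gv = 900 kN → shear yielding governs the shear term.
R_n = 900 + 1.0 × 400 × 568 / 1000 = 1127 kN.
Design strength φR_n = 0.75 × 1127 = 845 kN.

845 kN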